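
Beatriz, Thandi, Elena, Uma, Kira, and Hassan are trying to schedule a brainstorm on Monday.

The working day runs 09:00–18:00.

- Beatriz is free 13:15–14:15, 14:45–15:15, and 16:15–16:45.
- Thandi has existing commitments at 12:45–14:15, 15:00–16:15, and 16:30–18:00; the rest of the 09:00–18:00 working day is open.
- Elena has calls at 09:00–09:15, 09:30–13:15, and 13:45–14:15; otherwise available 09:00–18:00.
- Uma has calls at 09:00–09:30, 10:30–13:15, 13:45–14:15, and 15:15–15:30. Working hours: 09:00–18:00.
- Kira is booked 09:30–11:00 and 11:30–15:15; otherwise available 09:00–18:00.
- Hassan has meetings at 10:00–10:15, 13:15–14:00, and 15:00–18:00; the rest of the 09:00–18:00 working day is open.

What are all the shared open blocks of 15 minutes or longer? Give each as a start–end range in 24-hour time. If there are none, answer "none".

none

Thandi free within 09:00–18:00: 09:00–12:45, 14:15–15:00, 16:15–16:30.
Elena free within 09:00–18:00: 09:15–09:30, 13:15–13:45, 14:15–18:00.
Uma free within 09:00–18:00: 09:30–10:30, 13:15–13:45, 14:15–15:15, 15:30–18:00.
Kira free within 09:00–18:00: 09:00–09:30, 11:00–11:30, 15:15–18:00.
Hassan free within 09:00–18:00: 09:00–10:00, 10:15–13:15, 14:00–15:00.
Beatriz ∩ Thandi: 14:45–15:00, 16:15–16:30.
Beatriz ∩ Thandi ∩ Elena: 14:45–15:00, 16:15–16:30.
Beatriz ∩ Thandi ∩ Elena ∩ Uma: 14:45–15:00, 16:15–16:30.
Beatriz ∩ Thandi ∩ Elena ∩ Uma ∩ Kira: 16:15–16:30.
Beatriz ∩ Thandi ∩ Elena ∩ Uma ∩ Kira ∩ Hassan: (none).
Windows ≥ 15 min: (none).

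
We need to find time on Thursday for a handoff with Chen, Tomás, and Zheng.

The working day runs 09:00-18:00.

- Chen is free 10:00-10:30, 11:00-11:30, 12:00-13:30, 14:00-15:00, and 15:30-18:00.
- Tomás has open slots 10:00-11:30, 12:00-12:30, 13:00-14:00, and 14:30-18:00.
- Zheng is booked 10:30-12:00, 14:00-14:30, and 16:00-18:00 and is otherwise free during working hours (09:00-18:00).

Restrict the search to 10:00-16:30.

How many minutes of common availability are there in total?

Zheng free within 09:00–18:00: 09:00–10:30, 12:00–14:00, 14:30–16:00.
Chen ∩ Tomás: 10:00–10:30, 11:00–11:30, 12:00–12:30, 13:00–13:30, 14:30–15:00, 15:30–18:00.
Chen ∩ Tomás ∩ Zheng: 10:00–10:30, 12:00–12:30, 13:00–13:30, 14:30–15:00, 15:30–16:00.
Restricted to 10:00–16:30: 10:00–10:30, 12:00–12:30, 13:00–13:30, 14:30–15:00, 15:30–16:00.
Total common minutes: 30 + 30 + 30 + 30 + 30 = 150.

150 minutes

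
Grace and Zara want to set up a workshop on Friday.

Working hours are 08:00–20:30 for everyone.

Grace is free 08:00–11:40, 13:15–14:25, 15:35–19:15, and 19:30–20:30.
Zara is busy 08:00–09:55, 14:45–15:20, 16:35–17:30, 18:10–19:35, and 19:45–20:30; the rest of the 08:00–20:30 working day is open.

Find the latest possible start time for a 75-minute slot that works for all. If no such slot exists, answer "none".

10:25

Zara free within 08:00–20:30: 09:55–14:45, 15:20–16:35, 17:30–18:10, 19:35–19:45.
Grace ∩ Zara: 09:55–11:40, 13:15–14:25, 15:35–16:35, 17:30–18:10, 19:35–19:45.
Windows ≥ 75 min: 09:55–11:40.
Latest start in the last window 09:55–11:40 is 11:40 − 75 min = 10:25.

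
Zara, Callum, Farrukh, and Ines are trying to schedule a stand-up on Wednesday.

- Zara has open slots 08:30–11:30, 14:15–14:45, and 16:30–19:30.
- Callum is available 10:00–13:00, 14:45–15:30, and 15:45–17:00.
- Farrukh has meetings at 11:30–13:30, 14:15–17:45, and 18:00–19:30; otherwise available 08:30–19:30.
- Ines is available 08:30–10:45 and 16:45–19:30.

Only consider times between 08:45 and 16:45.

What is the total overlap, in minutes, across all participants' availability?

Farrukh free within 08:30–19:30: 08:30–11:30, 13:30–14:15, 17:45–18:00.
Zara ∩ Callum: 10:00–11:30, 16:30–17:00.
Zara ∩ Callum ∩ Farrukh: 10:00–11:30.
Zara ∩ Callum ∩ Farrukh ∩ Ines: 10:00–10:45.
Restricted to 08:45–16:45: 10:00–10:45.
Total common minutes: 45.

45 minutes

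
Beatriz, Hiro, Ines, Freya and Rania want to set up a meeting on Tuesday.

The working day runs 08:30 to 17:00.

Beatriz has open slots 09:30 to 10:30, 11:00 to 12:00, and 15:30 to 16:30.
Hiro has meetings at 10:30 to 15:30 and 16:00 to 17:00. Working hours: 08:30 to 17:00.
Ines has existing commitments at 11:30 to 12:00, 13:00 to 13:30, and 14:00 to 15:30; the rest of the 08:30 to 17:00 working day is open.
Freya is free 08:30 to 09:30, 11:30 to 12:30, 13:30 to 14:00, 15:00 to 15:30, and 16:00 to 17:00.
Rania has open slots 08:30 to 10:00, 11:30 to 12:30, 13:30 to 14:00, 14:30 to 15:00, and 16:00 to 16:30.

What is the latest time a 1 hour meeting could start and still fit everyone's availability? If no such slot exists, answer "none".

none

Hiro free within 08:30–17:00: 08:30–10:30, 15:30–16:00.
Ines free within 08:30–17:00: 08:30–11:30, 12:00–13:00, 13:30–14:00, 15:30–17:00.
Beatriz ∩ Hiro: 09:30–10:30, 15:30–16:00.
Beatriz ∩ Hiro ∩ Ines: 09:30–10:30, 15:30–16:00.
Beatriz ∩ Hiro ∩ Ines ∩ Freya: (none).
Beatriz ∩ Hiro ∩ Ines ∩ Freya ∩ Rania: (none).
Windows ≥ 60 min: (none).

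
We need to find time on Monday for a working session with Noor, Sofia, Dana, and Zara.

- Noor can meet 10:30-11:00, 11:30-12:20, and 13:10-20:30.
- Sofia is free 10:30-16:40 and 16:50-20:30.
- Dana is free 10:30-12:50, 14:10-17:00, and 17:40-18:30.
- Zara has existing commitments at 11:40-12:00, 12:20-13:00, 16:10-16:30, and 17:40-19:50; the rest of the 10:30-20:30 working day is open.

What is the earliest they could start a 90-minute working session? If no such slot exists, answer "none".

Zara free within 10:30–20:30: 10:30–11:40, 12:00–12:20, 13:00–16:10, 16:30–17:40, 19:50–20:30.
Noor ∩ Sofia: 10:30–11:00, 11:30–12:20, 13:10–16:40, 16:50–20:30.
Noor ∩ Sofia ∩ Dana: 10:30–11:00, 11:30–12:20, 14:10–16:40, 16:50–17:00, 17:40–18:30.
Noor ∩ Sofia ∩ Dana ∩ Zara: 10:30–11:00, 11:30–11:40, 12:00–12:20, 14:10–16:10, 16:30–16:40, 16:50–17:00.
Windows ≥ 90 min: 14:10–16:10.
Earliest such window starts at 14:10.

14:10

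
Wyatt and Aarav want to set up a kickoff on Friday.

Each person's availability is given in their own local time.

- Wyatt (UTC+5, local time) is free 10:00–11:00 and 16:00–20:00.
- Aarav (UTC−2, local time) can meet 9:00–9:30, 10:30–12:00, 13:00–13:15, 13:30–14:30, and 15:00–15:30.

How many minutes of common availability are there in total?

120 minutes

Wyatt → UTC: 05:00–06:00, 11:00–15:00.
Aarav → UTC: 11:00–11:30, 12:30–14:00, 15:00–15:15, 15:30–16:30, 17:00–17:30.
Wyatt ∩ Aarav: 11:00–11:30, 12:30–14:00.
Total common minutes: 30 + 90 = 120.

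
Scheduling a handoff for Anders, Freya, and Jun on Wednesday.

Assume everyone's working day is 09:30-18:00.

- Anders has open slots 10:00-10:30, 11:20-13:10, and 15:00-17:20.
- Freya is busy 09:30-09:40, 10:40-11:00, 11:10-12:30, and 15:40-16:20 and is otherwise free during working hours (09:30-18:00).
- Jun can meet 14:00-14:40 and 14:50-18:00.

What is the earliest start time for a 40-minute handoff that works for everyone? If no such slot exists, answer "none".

Freya free within 09:30–18:00: 09:40–10:40, 11:00–11:10, 12:30–15:40, 16:20–18:00.
Anders ∩ Freya: 10:00–10:30, 12:30–13:10, 15:00–15:40, 16:20–17:20.
Anders ∩ Freya ∩ Jun: 15:00–15:40, 16:20–17:20.
Windows ≥ 40 min: 15:00–15:40, 16:20–17:20.
Earliest such window starts at 15:00.

15:00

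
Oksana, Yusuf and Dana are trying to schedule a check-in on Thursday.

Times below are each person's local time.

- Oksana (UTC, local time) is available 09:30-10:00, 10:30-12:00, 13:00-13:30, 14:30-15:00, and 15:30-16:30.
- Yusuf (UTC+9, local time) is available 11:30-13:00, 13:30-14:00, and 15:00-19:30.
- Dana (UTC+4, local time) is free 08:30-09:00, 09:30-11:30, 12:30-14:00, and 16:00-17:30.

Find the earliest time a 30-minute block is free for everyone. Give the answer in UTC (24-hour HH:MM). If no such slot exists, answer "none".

09:30

Oksana → UTC: 09:30–10:00, 10:30–12:00, 13:00–13:30, 14:30–15:00, 15:30–16:30.
Yusuf → UTC: 02:30–04:00, 04:30–05:00, 06:00–10:30.
Dana → UTC: 04:30–05:00, 05:30–07:30, 08:30–10:00, 12:00–13:30.
Oksana ∩ Yusuf: 09:30–10:00.
Oksana ∩ Yusuf ∩ Dana: 09:30–10:00.
Windows ≥ 30 min: 09:30–10:00.
Earliest such window starts at 09:30.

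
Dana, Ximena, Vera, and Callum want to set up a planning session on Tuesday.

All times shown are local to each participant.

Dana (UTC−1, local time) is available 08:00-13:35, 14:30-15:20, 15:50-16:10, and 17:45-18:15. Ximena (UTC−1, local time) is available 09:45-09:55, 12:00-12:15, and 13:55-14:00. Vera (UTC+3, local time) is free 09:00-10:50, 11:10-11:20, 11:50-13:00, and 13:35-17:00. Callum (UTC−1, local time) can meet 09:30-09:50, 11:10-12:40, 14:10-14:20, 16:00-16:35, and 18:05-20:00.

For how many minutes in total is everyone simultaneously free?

20 minutes

Dana → UTC: 09:00–14:35, 15:30–16:20, 16:50–17:10, 18:45–19:15.
Ximena → UTC: 10:45–10:55, 13:00–13:15, 14:55–15:00.
Vera → UTC: 06:00–07:50, 08:10–08:20, 08:50–10:00, 10:35–14:00.
Callum → UTC: 10:30–10:50, 12:10–13:40, 15:10–15:20, 17:00–17:35, 19:05–21:00.
Dana ∩ Ximena: 10:45–10:55, 13:00–13:15.
Dana ∩ Ximena ∩ Vera: 10:45–10:55, 13:00–13:15.
Dana ∩ Ximena ∩ Vera ∩ Callum: 10:45–10:50, 13:00–13:15.
Total common minutes: 5 + 15 = 20.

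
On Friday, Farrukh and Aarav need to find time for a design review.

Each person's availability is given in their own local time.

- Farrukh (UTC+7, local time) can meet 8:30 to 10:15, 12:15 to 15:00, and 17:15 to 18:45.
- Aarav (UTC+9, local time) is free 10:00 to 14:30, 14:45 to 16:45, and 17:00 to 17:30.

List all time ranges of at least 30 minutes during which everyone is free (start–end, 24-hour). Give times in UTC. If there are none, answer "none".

Farrukh → UTC: 01:30–03:15, 05:15–08:00, 10:15–11:45.
Aarav → UTC: 01:00–05:30, 05:45–07:45, 08:00–08:30.
Farrukh ∩ Aarav: 01:30–03:15, 05:15–05:30, 05:45–07:45.
Windows ≥ 30 min: 01:30–03:15, 05:45–07:45.

01:30–03:15, 05:45–07:45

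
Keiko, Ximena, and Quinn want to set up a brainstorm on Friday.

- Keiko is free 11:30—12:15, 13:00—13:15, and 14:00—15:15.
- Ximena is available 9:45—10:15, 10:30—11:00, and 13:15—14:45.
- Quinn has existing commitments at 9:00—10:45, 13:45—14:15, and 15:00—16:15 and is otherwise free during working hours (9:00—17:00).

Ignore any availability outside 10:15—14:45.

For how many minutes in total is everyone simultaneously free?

30 minutes

Quinn free within 09:00–17:00: 10:45–13:45, 14:15–15:00, 16:15–17:00.
Keiko ∩ Ximena: 14:00–14:45.
Keiko ∩ Ximena ∩ Quinn: 14:15–14:45.
Restricted to 10:15–14:45: 14:15–14:45.
Total common minutes: 30.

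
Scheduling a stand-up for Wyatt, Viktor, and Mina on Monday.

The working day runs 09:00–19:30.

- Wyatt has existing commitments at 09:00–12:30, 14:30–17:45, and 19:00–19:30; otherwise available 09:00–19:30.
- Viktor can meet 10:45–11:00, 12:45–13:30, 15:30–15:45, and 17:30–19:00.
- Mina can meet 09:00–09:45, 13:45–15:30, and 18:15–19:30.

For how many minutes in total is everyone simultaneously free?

Wyatt free within 09:00–19:30: 12:30–14:30, 17:45–19:00.
Wyatt ∩ Viktor: 12:45–13:30, 17:45–19:00.
Wyatt ∩ Viktor ∩ Mina: 18:15–19:00.
Total common minutes: 45.

45 minutes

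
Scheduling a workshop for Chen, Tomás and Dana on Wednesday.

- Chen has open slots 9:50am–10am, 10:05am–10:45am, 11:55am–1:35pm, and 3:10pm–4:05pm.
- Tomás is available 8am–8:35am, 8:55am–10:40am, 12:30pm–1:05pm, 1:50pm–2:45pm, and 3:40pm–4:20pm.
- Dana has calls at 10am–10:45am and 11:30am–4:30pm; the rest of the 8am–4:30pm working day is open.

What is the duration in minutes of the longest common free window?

10 minutes

Dana free within 08:00–16:30: 08:00–10:00, 10:45–11:30.
Chen ∩ Tomás: 09:50–10:00, 10:05–10:40, 12:30–13:05, 15:40–16:05.
Chen ∩ Tomás ∩ Dana: 09:50–10:00.
Single common window of 10 minutes.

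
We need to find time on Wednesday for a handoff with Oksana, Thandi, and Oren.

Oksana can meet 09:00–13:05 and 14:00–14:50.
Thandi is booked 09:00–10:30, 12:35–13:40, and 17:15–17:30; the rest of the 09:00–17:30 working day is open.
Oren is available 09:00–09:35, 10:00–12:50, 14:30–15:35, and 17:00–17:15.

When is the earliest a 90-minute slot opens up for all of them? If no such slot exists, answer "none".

Thandi free within 09:00–17:30: 10:30–12:35, 13:40–17:15.
Oksana ∩ Thandi: 10:30–12:35, 14:00–14:50.
Oksana ∩ Thandi ∩ Oren: 10:30–12:35, 14:30–14:50.
Windows ≥ 90 min: 10:30–12:35.
Earliest such window starts at 10:30.

10:30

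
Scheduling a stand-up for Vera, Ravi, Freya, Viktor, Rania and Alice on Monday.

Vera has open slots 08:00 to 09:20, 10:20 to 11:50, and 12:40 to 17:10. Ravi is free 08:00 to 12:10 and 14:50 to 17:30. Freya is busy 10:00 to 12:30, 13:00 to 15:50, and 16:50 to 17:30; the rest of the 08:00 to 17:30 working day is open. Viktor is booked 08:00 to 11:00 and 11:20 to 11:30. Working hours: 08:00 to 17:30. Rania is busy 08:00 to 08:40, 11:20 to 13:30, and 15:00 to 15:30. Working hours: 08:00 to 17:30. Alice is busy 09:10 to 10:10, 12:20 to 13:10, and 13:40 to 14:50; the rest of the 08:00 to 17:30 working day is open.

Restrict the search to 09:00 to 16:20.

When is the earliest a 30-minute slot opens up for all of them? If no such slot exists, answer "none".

Freya free within 08:00–17:30: 08:00–10:00, 12:30–13:00, 15:50–16:50.
Viktor free within 08:00–17:30: 11:00–11:20, 11:30–17:30.
Rania free within 08:00–17:30: 08:40–11:20, 13:30–15:00, 15:30–17:30.
Alice free within 08:00–17:30: 08:00–09:10, 10:10–12:20, 13:10–13:40, 14:50–17:30.
Vera ∩ Ravi: 08:00–09:20, 10:20–11:50, 14:50–17:10.
Vera ∩ Ravi ∩ Freya: 08:00–09:20, 15:50–16:50.
Vera ∩ Ravi ∩ Freya ∩ Viktor: 15:50–16:50.
Vera ∩ Ravi ∩ Freya ∩ Viktor ∩ Rania: 15:50–16:50.
Vera ∩ Ravi ∩ Freya ∩ Viktor ∩ Rania ∩ Alice: 15:50–16:50.
Restricted to 09:00–16:20: 15:50–16:20.
Windows ≥ 30 min: 15:50–16:20.
Earliest such window starts at 15:50.

15:50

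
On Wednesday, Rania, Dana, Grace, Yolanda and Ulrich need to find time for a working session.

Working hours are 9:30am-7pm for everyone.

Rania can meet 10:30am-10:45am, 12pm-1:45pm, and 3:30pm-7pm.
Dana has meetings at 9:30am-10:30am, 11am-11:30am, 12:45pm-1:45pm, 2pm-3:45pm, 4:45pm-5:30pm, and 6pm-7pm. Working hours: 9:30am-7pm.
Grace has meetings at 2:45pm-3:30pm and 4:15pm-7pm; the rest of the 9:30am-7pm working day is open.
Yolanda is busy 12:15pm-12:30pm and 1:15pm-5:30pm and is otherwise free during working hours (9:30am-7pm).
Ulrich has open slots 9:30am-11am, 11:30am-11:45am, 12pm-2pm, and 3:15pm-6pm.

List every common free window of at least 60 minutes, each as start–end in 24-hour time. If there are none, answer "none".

none

Dana free within 09:30–19:00: 10:30–11:00, 11:30–12:45, 13:45–14:00, 15:45–16:45, 17:30–18:00.
Grace free within 09:30–19:00: 09:30–14:45, 15:30–16:15.
Yolanda free within 09:30–19:00: 09:30–12:15, 12:30–13:15, 17:30–19:00.
Rania ∩ Dana: 10:30–10:45, 12:00–12:45, 15:45–16:45, 17:30–18:00.
Rania ∩ Dana ∩ Grace: 10:30–10:45, 12:00–12:45, 15:45–16:15.
Rania ∩ Dana ∩ Grace ∩ Yolanda: 10:30–10:45, 12:00–12:15, 12:30–12:45.
Rania ∩ Dana ∩ Grace ∩ Yolanda ∩ Ulrich: 10:30–10:45, 12:00–12:15, 12:30–12:45.
Windows ≥ 60 min: (none).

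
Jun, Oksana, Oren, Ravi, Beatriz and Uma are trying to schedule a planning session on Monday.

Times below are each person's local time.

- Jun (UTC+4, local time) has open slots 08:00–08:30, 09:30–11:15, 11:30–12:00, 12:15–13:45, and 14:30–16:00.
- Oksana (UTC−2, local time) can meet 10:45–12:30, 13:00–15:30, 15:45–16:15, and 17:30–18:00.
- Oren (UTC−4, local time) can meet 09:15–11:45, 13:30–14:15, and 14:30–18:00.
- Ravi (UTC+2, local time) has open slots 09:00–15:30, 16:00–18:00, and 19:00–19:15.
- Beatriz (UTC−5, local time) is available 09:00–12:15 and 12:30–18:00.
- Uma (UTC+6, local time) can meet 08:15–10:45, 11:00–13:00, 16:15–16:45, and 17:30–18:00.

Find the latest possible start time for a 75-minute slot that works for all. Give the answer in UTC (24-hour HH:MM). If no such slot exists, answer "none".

Jun → UTC: 04:00–04:30, 05:30–07:15, 07:30–08:00, 08:15–09:45, 10:30–12:00.
Oksana → UTC: 12:45–14:30, 15:00–17:30, 17:45–18:15, 19:30–20:00.
Oren → UTC: 13:15–15:45, 17:30–18:15, 18:30–22:00.
Ravi → UTC: 07:00–13:30, 14:00–16:00, 17:00–17:15.
Beatriz → UTC: 14:00–17:15, 17:30–23:00.
Uma → UTC: 02:15–04:45, 05:00–07:00, 10:15–10:45, 11:30–12:00.
Jun ∩ Oksana: (none).
Jun ∩ Oksana ∩ Oren: (none).
Jun ∩ Oksana ∩ Oren ∩ Ravi: (none).
Jun ∩ Oksana ∩ Oren ∩ Ravi ∩ Beatriz: (none).
Jun ∩ Oksana ∩ Oren ∩ Ravi ∩ Beatriz ∩ Uma: (none).
Windows ≥ 75 min: (none).

none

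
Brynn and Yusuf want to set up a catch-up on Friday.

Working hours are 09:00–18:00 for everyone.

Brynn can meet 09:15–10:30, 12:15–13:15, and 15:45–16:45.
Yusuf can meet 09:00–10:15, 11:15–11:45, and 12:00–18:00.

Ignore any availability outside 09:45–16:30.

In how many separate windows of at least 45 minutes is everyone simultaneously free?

Brynn ∩ Yusuf: 09:15–10:15, 12:15–13:15, 15:45–16:45.
Restricted to 09:45–16:30: 09:45–10:15, 12:15–13:15, 15:45–16:30.
Windows ≥ 45 min: 12:15–13:15, 15:45–16:30.
That's 2 windows.

2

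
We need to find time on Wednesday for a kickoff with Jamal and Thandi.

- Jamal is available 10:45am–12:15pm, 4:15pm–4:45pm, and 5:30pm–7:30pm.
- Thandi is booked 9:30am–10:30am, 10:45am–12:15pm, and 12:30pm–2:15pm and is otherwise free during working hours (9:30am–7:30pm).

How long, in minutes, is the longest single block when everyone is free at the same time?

120 minutes

Thandi free within 09:30–19:30: 10:30–10:45, 12:15–12:30, 14:15–19:30.
Jamal ∩ Thandi: 16:15–16:45, 17:30–19:30.
Common window lengths: 30, 120 min; longest is 120.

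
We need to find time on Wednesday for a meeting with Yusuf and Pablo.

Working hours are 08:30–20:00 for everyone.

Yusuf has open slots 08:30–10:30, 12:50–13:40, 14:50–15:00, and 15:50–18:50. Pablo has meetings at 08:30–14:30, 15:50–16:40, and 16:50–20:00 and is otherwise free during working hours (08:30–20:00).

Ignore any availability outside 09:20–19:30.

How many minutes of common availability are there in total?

20 minutes

Pablo free within 08:30–20:00: 14:30–15:50, 16:40–16:50.
Yusuf ∩ Pablo: 14:50–15:00, 16:40–16:50.
Restricted to 09:20–19:30: 14:50–15:00, 16:40–16:50.
Total common minutes: 10 + 10 = 20.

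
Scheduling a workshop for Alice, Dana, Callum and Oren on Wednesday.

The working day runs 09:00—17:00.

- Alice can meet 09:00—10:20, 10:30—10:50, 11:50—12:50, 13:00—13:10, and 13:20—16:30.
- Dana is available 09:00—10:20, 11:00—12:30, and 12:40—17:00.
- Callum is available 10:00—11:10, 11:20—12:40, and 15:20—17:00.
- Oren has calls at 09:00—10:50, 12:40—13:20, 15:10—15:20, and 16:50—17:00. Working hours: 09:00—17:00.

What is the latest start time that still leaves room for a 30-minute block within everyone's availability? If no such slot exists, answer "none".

16:00

Oren free within 09:00–17:00: 10:50–12:40, 13:20–15:10, 15:20–16:50.
Alice ∩ Dana: 09:00–10:20, 11:50–12:30, 12:40–12:50, 13:00–13:10, 13:20–16:30.
Alice ∩ Dana ∩ Callum: 10:00–10:20, 11:50–12:30, 15:20–16:30.
Alice ∩ Dana ∩ Callum ∩ Oren: 11:50–12:30, 15:20–16:30.
Windows ≥ 30 min: 11:50–12:30, 15:20–16:30.
Latest start in the last window 15:20–16:30 is 16:30 − 30 min = 16:00.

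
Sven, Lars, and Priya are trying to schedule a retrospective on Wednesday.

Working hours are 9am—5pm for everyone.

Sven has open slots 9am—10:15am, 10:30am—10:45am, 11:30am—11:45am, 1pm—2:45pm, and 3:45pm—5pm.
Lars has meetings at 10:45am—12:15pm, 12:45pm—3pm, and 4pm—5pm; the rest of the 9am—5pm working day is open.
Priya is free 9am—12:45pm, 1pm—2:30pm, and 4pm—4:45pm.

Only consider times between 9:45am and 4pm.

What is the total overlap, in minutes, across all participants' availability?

45 minutes

Lars free within 09:00–17:00: 09:00–10:45, 12:15–12:45, 15:00–16:00.
Sven ∩ Lars: 09:00–10:15, 10:30–10:45, 15:45–16:00.
Sven ∩ Lars ∩ Priya: 09:00–10:15, 10:30–10:45.
Restricted to 09:45–16:00: 09:45–10:15, 10:30–10:45.
Total common minutes: 30 + 15 = 45.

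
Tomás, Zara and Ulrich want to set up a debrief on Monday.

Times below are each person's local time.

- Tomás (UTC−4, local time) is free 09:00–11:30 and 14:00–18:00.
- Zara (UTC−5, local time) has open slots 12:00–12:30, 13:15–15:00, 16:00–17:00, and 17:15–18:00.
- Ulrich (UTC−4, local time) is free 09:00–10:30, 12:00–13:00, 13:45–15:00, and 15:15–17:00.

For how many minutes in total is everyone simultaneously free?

90 minutes

Tomás → UTC: 13:00–15:30, 18:00–22:00.
Zara → UTC: 17:00–17:30, 18:15–20:00, 21:00–22:00, 22:15–23:00.
Ulrich → UTC: 13:00–14:30, 16:00–17:00, 17:45–19:00, 19:15–21:00.
Tomás ∩ Zara: 18:15–20:00, 21:00–22:00.
Tomás ∩ Zara ∩ Ulrich: 18:15–19:00, 19:15–20:00.
Total common minutes: 45 + 45 = 90.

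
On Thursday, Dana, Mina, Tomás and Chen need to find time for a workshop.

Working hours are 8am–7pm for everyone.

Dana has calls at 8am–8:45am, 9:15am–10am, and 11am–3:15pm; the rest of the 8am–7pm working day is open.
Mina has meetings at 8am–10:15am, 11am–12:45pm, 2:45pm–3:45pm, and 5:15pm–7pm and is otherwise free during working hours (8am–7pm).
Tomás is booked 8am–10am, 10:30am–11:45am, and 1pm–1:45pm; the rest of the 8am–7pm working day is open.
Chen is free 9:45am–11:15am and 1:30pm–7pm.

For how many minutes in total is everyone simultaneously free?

105 minutes

Dana free within 08:00–19:00: 08:45–09:15, 10:00–11:00, 15:15–19:00.
Mina free within 08:00–19:00: 10:15–11:00, 12:45–14:45, 15:45–17:15.
Tomás free within 08:00–19:00: 10:00–10:30, 11:45–13:00, 13:45–19:00.
Dana ∩ Mina: 10:15–11:00, 15:45–17:15.
Dana ∩ Mina ∩ Tomás: 10:15–10:30, 15:45–17:15.
Dana ∩ Mina ∩ Tomás ∩ Chen: 10:15–10:30, 15:45–17:15.
Total common minutes: 15 + 90 = 105.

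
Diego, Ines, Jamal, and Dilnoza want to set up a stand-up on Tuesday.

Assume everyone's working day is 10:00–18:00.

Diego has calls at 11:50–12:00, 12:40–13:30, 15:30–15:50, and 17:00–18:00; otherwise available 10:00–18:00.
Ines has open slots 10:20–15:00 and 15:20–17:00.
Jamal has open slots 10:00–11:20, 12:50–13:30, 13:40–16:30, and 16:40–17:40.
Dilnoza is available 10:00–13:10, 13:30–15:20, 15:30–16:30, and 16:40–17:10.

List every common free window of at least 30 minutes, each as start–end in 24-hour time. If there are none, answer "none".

Diego free within 10:00–18:00: 10:00–11:50, 12:00–12:40, 13:30–15:30, 15:50–17:00.
Diego ∩ Ines: 10:20–11:50, 12:00–12:40, 13:30–15:00, 15:20–15:30, 15:50–17:00.
Diego ∩ Ines ∩ Jamal: 10:20–11:20, 13:40–15:00, 15:20–15:30, 15:50–16:30, 16:40–17:00.
Diego ∩ Ines ∩ Jamal ∩ Dilnoza: 10:20–11:20, 13:40–15:00, 15:50–16:30, 16:40–17:00.
Windows ≥ 30 min: 10:20–11:20, 13:40–15:00, 15:50–16:30.

10:20–11:20, 13:40–15:00, 15:50–16:30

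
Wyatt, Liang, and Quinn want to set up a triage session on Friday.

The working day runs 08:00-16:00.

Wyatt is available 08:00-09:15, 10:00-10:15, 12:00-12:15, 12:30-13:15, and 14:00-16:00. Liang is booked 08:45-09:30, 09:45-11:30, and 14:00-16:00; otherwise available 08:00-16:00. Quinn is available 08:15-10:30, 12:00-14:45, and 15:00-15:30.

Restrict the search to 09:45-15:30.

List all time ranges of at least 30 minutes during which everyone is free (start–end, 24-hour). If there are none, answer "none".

Liang free within 08:00–16:00: 08:00–08:45, 09:30–09:45, 11:30–14:00.
Wyatt ∩ Liang: 08:00–08:45, 12:00–12:15, 12:30–13:15.
Wyatt ∩ Liang ∩ Quinn: 08:15–08:45, 12:00–12:15, 12:30–13:15.
Restricted to 09:45–15:30: 12:00–12:15, 12:30–13:15.
Windows ≥ 30 min: 12:30–13:15.

12:30–13:15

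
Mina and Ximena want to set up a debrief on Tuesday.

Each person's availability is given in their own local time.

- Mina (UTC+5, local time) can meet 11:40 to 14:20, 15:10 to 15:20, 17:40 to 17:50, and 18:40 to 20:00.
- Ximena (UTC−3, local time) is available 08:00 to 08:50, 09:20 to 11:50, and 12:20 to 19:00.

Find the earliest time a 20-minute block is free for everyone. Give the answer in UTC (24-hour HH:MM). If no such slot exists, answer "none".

Mina → UTC: 06:40–09:20, 10:10–10:20, 12:40–12:50, 13:40–15:00.
Ximena → UTC: 11:00–11:50, 12:20–14:50, 15:20–22:00.
Mina ∩ Ximena: 12:40–12:50, 13:40–14:50.
Windows ≥ 20 min: 13:40–14:50.
Earliest such window starts at 13:40.

13:40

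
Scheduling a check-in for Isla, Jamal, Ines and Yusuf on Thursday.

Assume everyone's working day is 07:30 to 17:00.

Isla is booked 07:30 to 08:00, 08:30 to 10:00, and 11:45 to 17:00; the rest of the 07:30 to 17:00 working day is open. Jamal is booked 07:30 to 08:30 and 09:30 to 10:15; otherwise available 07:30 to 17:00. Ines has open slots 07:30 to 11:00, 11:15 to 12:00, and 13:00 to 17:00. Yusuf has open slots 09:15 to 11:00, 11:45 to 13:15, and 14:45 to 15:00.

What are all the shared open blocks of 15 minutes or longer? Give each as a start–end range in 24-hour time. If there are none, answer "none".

10:15–11:00

Isla free within 07:30–17:00: 08:00–08:30, 10:00–11:45.
Jamal free within 07:30–17:00: 08:30–09:30, 10:15–17:00.
Isla ∩ Jamal: 10:15–11:45.
Isla ∩ Jamal ∩ Ines: 10:15–11:00, 11:15–11:45.
Isla ∩ Jamal ∩ Ines ∩ Yusuf: 10:15–11:00.
Windows ≥ 15 min: 10:15–11:00.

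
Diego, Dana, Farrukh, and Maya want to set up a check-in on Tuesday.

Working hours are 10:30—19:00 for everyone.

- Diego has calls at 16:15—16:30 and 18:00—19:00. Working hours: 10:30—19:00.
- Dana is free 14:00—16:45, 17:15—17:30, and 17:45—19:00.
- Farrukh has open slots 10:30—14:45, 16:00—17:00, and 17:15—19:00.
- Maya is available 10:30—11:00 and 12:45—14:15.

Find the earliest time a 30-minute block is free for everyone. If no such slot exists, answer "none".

none

Diego free within 10:30–19:00: 10:30–16:15, 16:30–18:00.
Diego ∩ Dana: 14:00–16:15, 16:30–16:45, 17:15–17:30, 17:45–18:00.
Diego ∩ Dana ∩ Farrukh: 14:00–14:45, 16:00–16:15, 16:30–16:45, 17:15–17:30, 17:45–18:00.
Diego ∩ Dana ∩ Farrukh ∩ Maya: 14:00–14:15.
Windows ≥ 30 min: (none).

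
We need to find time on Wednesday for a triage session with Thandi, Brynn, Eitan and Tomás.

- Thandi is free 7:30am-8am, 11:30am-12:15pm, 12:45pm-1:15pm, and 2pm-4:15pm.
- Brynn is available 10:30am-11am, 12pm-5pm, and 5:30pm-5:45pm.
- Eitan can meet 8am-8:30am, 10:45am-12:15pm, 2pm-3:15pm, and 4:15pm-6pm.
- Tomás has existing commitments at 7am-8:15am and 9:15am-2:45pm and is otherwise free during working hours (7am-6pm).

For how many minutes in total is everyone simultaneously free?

Tomás free within 07:00–18:00: 08:15–09:15, 14:45–18:00.
Thandi ∩ Brynn: 12:00–12:15, 12:45–13:15, 14:00–16:15.
Thandi ∩ Brynn ∩ Eitan: 12:00–12:15, 14:00–15:15.
Thandi ∩ Brynn ∩ Eitan ∩ Tomás: 14:45–15:15.
Total common minutes: 30.

30 minutes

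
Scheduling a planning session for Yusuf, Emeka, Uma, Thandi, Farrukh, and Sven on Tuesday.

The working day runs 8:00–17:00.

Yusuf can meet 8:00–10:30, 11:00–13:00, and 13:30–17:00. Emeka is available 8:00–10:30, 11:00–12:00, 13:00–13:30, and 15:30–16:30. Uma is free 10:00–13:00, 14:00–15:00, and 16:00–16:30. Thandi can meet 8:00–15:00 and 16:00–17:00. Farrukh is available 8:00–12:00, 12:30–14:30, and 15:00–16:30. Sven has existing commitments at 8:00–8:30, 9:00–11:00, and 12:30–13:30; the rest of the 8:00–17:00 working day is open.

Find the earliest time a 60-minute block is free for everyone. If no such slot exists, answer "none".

11:00

Sven free within 08:00–17:00: 08:30–09:00, 11:00–12:30, 13:30–17:00.
Yusuf ∩ Emeka: 08:00–10:30, 11:00–12:00, 15:30–16:30.
Yusuf ∩ Emeka ∩ Uma: 10:00–10:30, 11:00–12:00, 16:00–16:30.
Yusuf ∩ Emeka ∩ Uma ∩ Thandi: 10:00–10:30, 11:00–12:00, 16:00–16:30.
Yusuf ∩ Emeka ∩ Uma ∩ Thandi ∩ Farrukh: 10:00–10:30, 11:00–12:00, 16:00–16:30.
Yusuf ∩ Emeka ∩ Uma ∩ Thandi ∩ Farrukh ∩ Sven: 11:00–12:00, 16:00–16:30.
Windows ≥ 60 min: 11:00–12:00.
Earliest such window starts at 11:00.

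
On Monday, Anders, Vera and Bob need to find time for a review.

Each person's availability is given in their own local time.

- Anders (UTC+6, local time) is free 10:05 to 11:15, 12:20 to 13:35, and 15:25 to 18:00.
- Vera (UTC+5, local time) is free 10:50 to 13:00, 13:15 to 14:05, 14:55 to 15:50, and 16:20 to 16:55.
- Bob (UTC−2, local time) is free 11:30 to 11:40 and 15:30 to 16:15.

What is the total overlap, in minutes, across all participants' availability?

Anders → UTC: 04:05–05:15, 06:20–07:35, 09:25–12:00.
Vera → UTC: 05:50–08:00, 08:15–09:05, 09:55–10:50, 11:20–11:55.
Bob → UTC: 13:30–13:40, 17:30–18:15.
Anders ∩ Vera: 06:20–07:35, 09:55–10:50, 11:20–11:55.
Anders ∩ Vera ∩ Bob: (none).
Total common minutes: 0.

0 minutes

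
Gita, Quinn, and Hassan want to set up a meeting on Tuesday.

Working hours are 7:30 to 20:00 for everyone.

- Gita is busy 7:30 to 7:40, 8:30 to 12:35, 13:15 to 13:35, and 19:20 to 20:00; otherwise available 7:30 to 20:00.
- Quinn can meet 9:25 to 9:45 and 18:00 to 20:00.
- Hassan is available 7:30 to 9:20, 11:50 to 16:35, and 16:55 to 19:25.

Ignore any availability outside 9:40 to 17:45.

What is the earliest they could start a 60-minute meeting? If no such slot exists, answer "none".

none

Gita free within 07:30–20:00: 07:40–08:30, 12:35–13:15, 13:35–19:20.
Gita ∩ Quinn: 18:00–19:20.
Gita ∩ Quinn ∩ Hassan: 18:00–19:20.
Restricted to 09:40–17:45: (none).
Windows ≥ 60 min: (none).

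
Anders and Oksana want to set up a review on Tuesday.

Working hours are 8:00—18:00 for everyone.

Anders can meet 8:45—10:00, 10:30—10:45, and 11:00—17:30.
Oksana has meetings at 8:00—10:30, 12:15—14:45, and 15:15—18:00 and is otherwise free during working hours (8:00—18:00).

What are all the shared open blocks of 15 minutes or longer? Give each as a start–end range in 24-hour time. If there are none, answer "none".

10:30–10:45, 11:00–12:15, 14:45–15:15

Oksana free within 08:00–18:00: 10:30–12:15, 14:45–15:15.
Anders ∩ Oksana: 10:30–10:45, 11:00–12:15, 14:45–15:15.
Windows ≥ 15 min: 10:30–10:45, 11:00–12:15, 14:45–15:15.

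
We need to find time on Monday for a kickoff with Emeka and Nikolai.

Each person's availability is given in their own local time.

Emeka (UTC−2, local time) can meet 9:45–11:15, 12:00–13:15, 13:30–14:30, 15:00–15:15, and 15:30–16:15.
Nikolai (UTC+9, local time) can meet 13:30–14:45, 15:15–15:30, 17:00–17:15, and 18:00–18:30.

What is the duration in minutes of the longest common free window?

Emeka → UTC: 11:45–13:15, 14:00–15:15, 15:30–16:30, 17:00–17:15, 17:30–18:15.
Nikolai → UTC: 04:30–05:45, 06:15–06:30, 08:00–08:15, 09:00–09:30.
Emeka ∩ Nikolai: (none).
No common window.

0 minutes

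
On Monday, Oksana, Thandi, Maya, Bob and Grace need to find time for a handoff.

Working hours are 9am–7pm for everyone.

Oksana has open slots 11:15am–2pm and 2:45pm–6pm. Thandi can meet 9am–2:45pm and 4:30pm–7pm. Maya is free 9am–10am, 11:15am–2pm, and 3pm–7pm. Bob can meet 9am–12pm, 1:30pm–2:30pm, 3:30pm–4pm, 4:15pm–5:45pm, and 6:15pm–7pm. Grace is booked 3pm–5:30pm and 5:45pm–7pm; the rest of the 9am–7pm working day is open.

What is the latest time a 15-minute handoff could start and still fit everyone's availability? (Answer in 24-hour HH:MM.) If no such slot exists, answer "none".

17:30

Grace free within 09:00–19:00: 09:00–15:00, 17:30–17:45.
Oksana ∩ Thandi: 11:15–14:00, 16:30–18:00.
Oksana ∩ Thandi ∩ Maya: 11:15–14:00, 16:30–18:00.
Oksana ∩ Thandi ∩ Maya ∩ Bob: 11:15–12:00, 13:30–14:00, 16:30–17:45.
Oksana ∩ Thandi ∩ Maya ∩ Bob ∩ Grace: 11:15–12:00, 13:30–14:00, 17:30–17:45.
Windows ≥ 15 min: 11:15–12:00, 13:30–14:00, 17:30–17:45.
Latest start in the last window 17:30–17:45 is 17:45 − 15 min = 17:30.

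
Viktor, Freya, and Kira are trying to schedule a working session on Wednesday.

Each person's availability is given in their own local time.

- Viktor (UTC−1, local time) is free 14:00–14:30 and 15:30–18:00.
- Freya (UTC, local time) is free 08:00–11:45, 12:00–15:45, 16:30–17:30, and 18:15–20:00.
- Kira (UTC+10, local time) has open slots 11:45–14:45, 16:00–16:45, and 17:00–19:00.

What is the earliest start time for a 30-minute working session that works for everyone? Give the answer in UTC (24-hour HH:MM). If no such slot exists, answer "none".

Viktor → UTC: 15:00–15:30, 16:30–19:00.
Freya → UTC: 08:00–11:45, 12:00–15:45, 16:30–17:30, 18:15–20:00.
Kira → UTC: 01:45–04:45, 06:00–06:45, 07:00–09:00.
Viktor ∩ Freya: 15:00–15:30, 16:30–17:30, 18:15–19:00.
Viktor ∩ Freya ∩ Kira: (none).
Windows ≥ 30 min: (none).

none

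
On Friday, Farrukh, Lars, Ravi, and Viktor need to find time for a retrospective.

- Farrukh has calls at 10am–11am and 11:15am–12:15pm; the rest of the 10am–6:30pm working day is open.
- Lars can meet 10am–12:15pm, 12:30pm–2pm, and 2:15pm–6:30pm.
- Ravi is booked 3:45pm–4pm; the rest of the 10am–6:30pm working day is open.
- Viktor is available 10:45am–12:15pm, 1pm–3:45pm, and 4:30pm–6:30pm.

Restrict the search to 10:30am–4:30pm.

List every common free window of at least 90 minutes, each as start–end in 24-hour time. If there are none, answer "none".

Farrukh free within 10:00–18:30: 11:00–11:15, 12:15–18:30.
Ravi free within 10:00–18:30: 10:00–15:45, 16:00–18:30.
Farrukh ∩ Lars: 11:00–11:15, 12:30–14:00, 14:15–18:30.
Farrukh ∩ Lars ∩ Ravi: 11:00–11:15, 12:30–14:00, 14:15–15:45, 16:00–18:30.
Farrukh ∩ Lars ∩ Ravi ∩ Viktor: 11:00–11:15, 13:00–14:00, 14:15–15:45, 16:30–18:30.
Restricted to 10:30–16:30: 11:00–11:15, 13:00–14:00, 14:15–15:45.
Windows ≥ 90 min: 14:15–15:45.

14:15–15:45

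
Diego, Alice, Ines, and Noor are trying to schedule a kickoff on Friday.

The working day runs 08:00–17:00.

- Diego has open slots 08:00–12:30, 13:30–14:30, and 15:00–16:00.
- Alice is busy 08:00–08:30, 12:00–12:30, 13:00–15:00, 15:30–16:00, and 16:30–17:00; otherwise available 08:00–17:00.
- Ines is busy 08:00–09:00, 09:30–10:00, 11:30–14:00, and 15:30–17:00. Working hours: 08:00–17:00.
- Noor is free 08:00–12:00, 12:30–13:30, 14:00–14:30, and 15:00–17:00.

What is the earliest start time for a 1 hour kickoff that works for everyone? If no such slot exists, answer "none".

10:00

Alice free within 08:00–17:00: 08:30–12:00, 12:30–13:00, 15:00–15:30, 16:00–16:30.
Ines free within 08:00–17:00: 09:00–09:30, 10:00–11:30, 14:00–15:30.
Diego ∩ Alice: 08:30–12:00, 15:00–15:30.
Diego ∩ Alice ∩ Ines: 09:00–09:30, 10:00–11:30, 15:00–15:30.
Diego ∩ Alice ∩ Ines ∩ Noor: 09:00–09:30, 10:00–11:30, 15:00–15:30.
Windows ≥ 60 min: 10:00–11:30.
Earliest such window starts at 10:00.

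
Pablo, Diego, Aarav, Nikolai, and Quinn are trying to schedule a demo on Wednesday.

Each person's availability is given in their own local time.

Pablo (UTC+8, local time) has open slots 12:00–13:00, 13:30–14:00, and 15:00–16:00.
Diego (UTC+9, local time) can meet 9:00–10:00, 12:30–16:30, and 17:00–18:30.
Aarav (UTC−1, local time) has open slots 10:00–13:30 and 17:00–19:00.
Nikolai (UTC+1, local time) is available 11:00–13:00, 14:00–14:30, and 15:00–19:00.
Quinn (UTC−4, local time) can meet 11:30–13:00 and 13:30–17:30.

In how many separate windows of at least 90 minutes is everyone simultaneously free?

0

Pablo → UTC: 04:00–05:00, 05:30–06:00, 07:00–08:00.
Diego → UTC: 00:00–01:00, 03:30–07:30, 08:00–09:30.
Aarav → UTC: 11:00–14:30, 18:00–20:00.
Nikolai → UTC: 10:00–12:00, 13:00–13:30, 14:00–18:00.
Quinn → UTC: 15:30–17:00, 17:30–21:30.
Pablo ∩ Diego: 04:00–05:00, 05:30–06:00, 07:00–07:30.
Pablo ∩ Diego ∩ Aarav: (none).
Pablo ∩ Diego ∩ Aarav ∩ Nikolai: (none).
Pablo ∩ Diego ∩ Aarav ∩ Nikolai ∩ Quinn: (none).
Windows ≥ 90 min: (none).
That's 0 windows.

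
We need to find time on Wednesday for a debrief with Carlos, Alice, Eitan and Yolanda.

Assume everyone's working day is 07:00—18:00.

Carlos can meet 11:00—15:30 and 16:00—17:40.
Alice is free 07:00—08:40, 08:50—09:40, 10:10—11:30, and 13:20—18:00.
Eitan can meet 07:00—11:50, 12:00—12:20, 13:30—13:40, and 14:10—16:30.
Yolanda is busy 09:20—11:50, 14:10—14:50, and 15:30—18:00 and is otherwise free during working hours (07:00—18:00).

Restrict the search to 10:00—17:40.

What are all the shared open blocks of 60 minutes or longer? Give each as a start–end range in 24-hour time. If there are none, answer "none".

none

Yolanda free within 07:00–18:00: 07:00–09:20, 11:50–14:10, 14:50–15:30.
Carlos ∩ Alice: 11:00–11:30, 13:20–15:30, 16:00–17:40.
Carlos ∩ Alice ∩ Eitan: 11:00–11:30, 13:30–13:40, 14:10–15:30, 16:00–16:30.
Carlos ∩ Alice ∩ Eitan ∩ Yolanda: 13:30–13:40, 14:50–15:30.
Restricted to 10:00–17:40: 13:30–13:40, 14:50–15:30.
Windows ≥ 60 min: (none).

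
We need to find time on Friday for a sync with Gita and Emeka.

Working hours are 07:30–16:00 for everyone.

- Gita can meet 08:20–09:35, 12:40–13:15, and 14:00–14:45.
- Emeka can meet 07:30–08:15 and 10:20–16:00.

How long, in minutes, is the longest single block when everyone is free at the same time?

45 minutes

Gita ∩ Emeka: 12:40–13:15, 14:00–14:45.
Common window lengths: 35, 45 min; longest is 45.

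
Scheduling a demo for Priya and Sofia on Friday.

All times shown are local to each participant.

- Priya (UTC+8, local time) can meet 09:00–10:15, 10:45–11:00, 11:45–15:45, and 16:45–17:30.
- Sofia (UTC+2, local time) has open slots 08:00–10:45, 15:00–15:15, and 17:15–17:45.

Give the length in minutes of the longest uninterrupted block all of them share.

Priya → UTC: 01:00–02:15, 02:45–03:00, 03:45–07:45, 08:45–09:30.
Sofia → UTC: 06:00–08:45, 13:00–13:15, 15:15–15:45.
Priya ∩ Sofia: 06:00–07:45.
Single common window of 105 minutes.

105 minutes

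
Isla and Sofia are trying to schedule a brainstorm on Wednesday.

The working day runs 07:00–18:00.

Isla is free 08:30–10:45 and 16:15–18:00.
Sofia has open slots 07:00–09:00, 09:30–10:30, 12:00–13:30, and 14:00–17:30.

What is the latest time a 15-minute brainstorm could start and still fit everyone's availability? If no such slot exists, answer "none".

17:15

Isla ∩ Sofia: 08:30–09:00, 09:30–10:30, 16:15–17:30.
Windows ≥ 15 min: 08:30–09:00, 09:30–10:30, 16:15–17:30.
Latest start in the last window 16:15–17:30 is 17:30 − 15 min = 17:15.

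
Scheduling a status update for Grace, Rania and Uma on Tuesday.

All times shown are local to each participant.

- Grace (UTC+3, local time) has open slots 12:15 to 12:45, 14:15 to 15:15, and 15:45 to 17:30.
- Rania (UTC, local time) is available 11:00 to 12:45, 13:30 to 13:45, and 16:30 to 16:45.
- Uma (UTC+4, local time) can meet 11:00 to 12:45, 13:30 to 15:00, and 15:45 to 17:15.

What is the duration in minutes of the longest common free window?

Grace → UTC: 09:15–09:45, 11:15–12:15, 12:45–14:30.
Rania → UTC: 11:00–12:45, 13:30–13:45, 16:30–16:45.
Uma → UTC: 07:00–08:45, 09:30–11:00, 11:45–13:15.
Grace ∩ Rania: 11:15–12:15, 13:30–13:45.
Grace ∩ Rania ∩ Uma: 11:45–12:15.
Single common window of 30 minutes.

30 minutes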